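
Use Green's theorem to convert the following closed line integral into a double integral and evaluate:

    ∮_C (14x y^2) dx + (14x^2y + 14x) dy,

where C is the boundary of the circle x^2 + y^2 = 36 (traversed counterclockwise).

Green's theorem converts the closed line integral into a double integral over the enclosed region D:

    ∮_C P dx + Q dy = ∬_D (∂Q/∂x - ∂P/∂y) dA.

Here P = 14x y^2, Q = 14x^2y + 14x, so

    ∂Q/∂x = 28x y + 14,    ∂P/∂y = 28x y,
    ∂Q/∂x - ∂P/∂y = 14.

D is the region x^2 + y^2 ≤ 36. Evaluating the double integral:

In polar coordinates (x = r cos θ, y = r sin θ, dA = r dr dθ) the integrand becomes 14, so

    ∬_D (14) dA = ∫_0^{2π} ∫_0^{6} (14) · r dr dθ.

Inner (r from 0 to 6): 252.
Outer (θ from 0 to 2π): 504π.

Therefore ∮_C P dx + Q dy = 504π.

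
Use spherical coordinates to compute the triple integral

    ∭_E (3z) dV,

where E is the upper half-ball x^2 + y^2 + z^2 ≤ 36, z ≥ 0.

In spherical coordinates, x = ρ sin(φ) cos(θ), y = ρ sin(φ) sin(θ), z = ρ cos(φ), and dV = ρ^2 sin(φ) dρ dφ dθ.

The integrand becomes 3ρ cos(φ), so

    ∭_E (3z) dV = ∫_{0}^{2π} ∫_{0}^{π/2} ∫_{0}^{6} (3ρ cos(φ)) · ρ^2 sin(φ) dρ dφ dθ.

Inner (ρ): 486sin(2φ).
Middle (φ): 486.
Outer (θ): 972π.

Therefore the triple integral equals 972π.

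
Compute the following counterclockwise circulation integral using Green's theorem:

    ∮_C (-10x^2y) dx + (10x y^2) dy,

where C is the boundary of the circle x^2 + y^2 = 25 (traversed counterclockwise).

Green's theorem converts the closed line integral into a double integral over the enclosed region D:

    ∮_C P dx + Q dy = ∬_D (∂Q/∂x - ∂P/∂y) dA.

Here P = -10x^2y, Q = 10x y^2, so

    ∂Q/∂x = 10y^2,    ∂P/∂y = -10x^2,
    ∂Q/∂x - ∂P/∂y = 10x^2 + 10y^2.

D is the region x^2 + y^2 ≤ 25. Evaluating the double integral:

In polar coordinates (x = r cos θ, y = r sin θ, dA = r dr dθ) the integrand becomes 10r^2, so

    ∬_D (10x^2 + 10y^2) dA = ∫_0^{2π} ∫_0^{5} (10r^2) · r dr dθ.

Inner (r from 0 to 5): 3125/2.
Outer (θ from 0 to 2π): 3125π.

Therefore ∮_C P dx + Q dy = 3125π.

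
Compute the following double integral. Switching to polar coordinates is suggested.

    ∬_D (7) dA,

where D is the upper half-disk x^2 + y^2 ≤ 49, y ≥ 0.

The region D is 0 ≤ r ≤ 7, 0 ≤ θ ≤ π in polar coordinates, where x = r cos(θ), y = r sin(θ), and dA = r dr dθ.

Under the substitution, the integrand becomes 7, so

    ∬_D (7) dA = ∫_{0}^{π} ∫_{0}^{7} (7) · r dr dθ.

Inner integral (in r): ∫_{0}^{7} (7) · r dr = 343/2.

Outer integral (in θ): ∫_{0}^{π} (343/2) dθ = 343π/2.

Therefore ∬_D (7) dA = 343π/2.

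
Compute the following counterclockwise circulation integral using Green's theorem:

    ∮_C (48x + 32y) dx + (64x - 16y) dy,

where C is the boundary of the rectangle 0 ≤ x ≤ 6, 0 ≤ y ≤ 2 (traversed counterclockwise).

Green's theorem converts the closed line integral into a double integral over the enclosed region D:

    ∮_C P dx + Q dy = ∬_D (∂Q/∂x - ∂P/∂y) dA.

Here P = 48x + 32y, Q = 64x - 16y, so

    ∂Q/∂x = 64,    ∂P/∂y = 32,
    ∂Q/∂x - ∂P/∂y = 32.

D is the region 0 ≤ x ≤ 6, 0 ≤ y ≤ 2. Evaluating the double integral:

    ∬_D (32) dA = ∫_0^{6} ∫_0^{2} (32) dy dx.

Inner (y from 0 to 2): 64.
Outer (x from 0 to 6): 384.

Therefore ∮_C P dx + Q dy = 384.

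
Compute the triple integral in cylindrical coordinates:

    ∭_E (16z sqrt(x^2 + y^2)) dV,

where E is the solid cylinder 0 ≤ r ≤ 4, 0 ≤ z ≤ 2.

In cylindrical coordinates, x = r cos(θ), y = r sin(θ), z = z, and dV = r dr dθ dz.

The integrand becomes 16r z, so

    ∭_E (16z sqrt(x^2 + y^2)) dV = ∫_{0}^{2π} ∫_{0}^{4} ∫_{0}^{2} (16r z) · r dz dr dθ.

Inner (z): 32r^2.
Middle (r from 0 to 4): 2048/3.
Outer (θ): 4096π/3.

Therefore the triple integral equals 4096π/3.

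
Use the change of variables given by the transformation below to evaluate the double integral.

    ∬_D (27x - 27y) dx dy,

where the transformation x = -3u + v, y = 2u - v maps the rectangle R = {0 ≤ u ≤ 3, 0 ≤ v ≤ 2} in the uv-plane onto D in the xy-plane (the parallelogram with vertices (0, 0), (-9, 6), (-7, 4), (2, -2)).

Compute the Jacobian determinant of (x, y) with respect to (u, v):

    ∂(x,y)/∂(u,v) = | -3  1 | = (-3)(-1) - (1)(2) = 1.
                   | 2  -1 |

Its absolute value is |J| = 1 (the area scaling factor).

Substituting x = -3u + v, y = 2u - v into the integrand,

    27x - 27y → -135u + 54v,

so the integral becomes

    ∬_R (-135u + 54v) · |J| du dv = ∫_0^3 ∫_0^2 (-135u + 54v) dv du.

Inner (v): 108 - 270u.
Outer (u): -891.

Therefore ∬_D (27x - 27y) dx dy = -891.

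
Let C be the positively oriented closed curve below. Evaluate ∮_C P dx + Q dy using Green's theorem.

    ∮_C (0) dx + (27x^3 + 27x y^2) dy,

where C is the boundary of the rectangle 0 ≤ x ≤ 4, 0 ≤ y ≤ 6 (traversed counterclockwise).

Green's theorem converts the closed line integral into a double integral over the enclosed region D:

    ∮_C P dx + Q dy = ∬_D (∂Q/∂x - ∂P/∂y) dA.

Here P = 0, Q = 27x^3 + 27x y^2, so

    ∂Q/∂x = 81x^2 + 27y^2,    ∂P/∂y = 0,
    ∂Q/∂x - ∂P/∂y = 81x^2 + 27y^2.

D is the region 0 ≤ x ≤ 4, 0 ≤ y ≤ 6. Evaluating the double integral:

    ∬_D (81x^2 + 27y^2) dA = ∫_0^{4} ∫_0^{6} (81x^2 + 27y^2) dy dx.

Inner (y from 0 to 6): 486x^2 + 1944.
Outer (x from 0 to 4): 18144.

Therefore ∮_C P dx + Q dy = 18144.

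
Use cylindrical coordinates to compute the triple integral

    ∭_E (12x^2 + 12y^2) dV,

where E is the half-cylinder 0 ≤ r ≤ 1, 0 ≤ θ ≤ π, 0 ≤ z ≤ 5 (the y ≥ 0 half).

In cylindrical coordinates, x = r cos(θ), y = r sin(θ), z = z, and dV = r dr dθ dz.

The integrand becomes 12r^2, so

    ∭_E (12x^2 + 12y^2) dV = ∫_{0}^{π} ∫_{0}^{1} ∫_{0}^{5} (12r^2) · r dz dr dθ.

Inner (z): 60r^3.
Middle (r from 0 to 1): 15.
Outer (θ): 15π.

Therefore the triple integral equals 15π.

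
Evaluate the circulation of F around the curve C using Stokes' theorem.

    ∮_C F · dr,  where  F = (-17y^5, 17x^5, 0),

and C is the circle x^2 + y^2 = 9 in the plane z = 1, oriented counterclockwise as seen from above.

Let S be the flat disk x^2 + y^2 ≤ 9 in the plane z = 1, with upward unit normal n̂ = ẑ. By Stokes' theorem,

    ∮_C F · dr = ∬_S (∇ × F) · n̂ dS = ∬_D (curl F)_z dA,

where D is the disk x^2 + y^2 ≤ 9.

Compute the curl of F = (-17y^5, 17x^5, 0):
    (∇ × F)_x = ∂F_z/∂y - ∂F_y/∂z = 0,
    (∇ × F)_y = ∂F_x/∂z - ∂F_z/∂x = 0,
    (∇ × F)_z = ∂F_y/∂x - ∂F_x/∂y = 85x^4 + 85y^4.

On z = 1, (curl F)_z = 85x^4 + 85y^4.

Convert to polar (x = r cos θ, y = r sin θ, dA = r dr dθ); the integrand becomes 85r^4(sin(θ)^4 + cos(θ)^4), so

    ∬_D (curl F)_z dA = ∫_0^{2π} ∫_0^{3} (85r^4(sin(θ)^4 + cos(θ)^4)) · r dr dθ.

Inner (r from 0 to 3): 20655sin(θ)^4/2 + 20655cos(θ)^4/2.
Outer (θ from 0 to 2π): 61965π/4.

Therefore ∮_C F · dr = 61965π/4.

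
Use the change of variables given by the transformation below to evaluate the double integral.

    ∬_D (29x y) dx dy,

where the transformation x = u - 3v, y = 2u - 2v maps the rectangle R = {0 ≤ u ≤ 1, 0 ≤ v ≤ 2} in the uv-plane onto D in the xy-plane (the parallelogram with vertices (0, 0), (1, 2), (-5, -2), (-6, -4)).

Compute the Jacobian determinant of (x, y) with respect to (u, v):

    ∂(x,y)/∂(u,v) = | 1  -3 | = (1)(-2) - (-3)(2) = 4.
                   | 2  -2 |

Its absolute value is |J| = 4 (the area scaling factor).

Substituting x = u - 3v, y = 2u - 2v into the integrand,

    29x y → 58u^2 - 232u v + 174v^2,

so the integral becomes

    ∬_R (58u^2 - 232u v + 174v^2) · |J| du dv = ∫_0^1 ∫_0^2 (232u^2 - 928u v + 696v^2) dv du.

Inner (v): 464u^2 - 1856u + 1856.
Outer (u): 3248/3.

Therefore ∬_D (29x y) dx dy = 3248/3.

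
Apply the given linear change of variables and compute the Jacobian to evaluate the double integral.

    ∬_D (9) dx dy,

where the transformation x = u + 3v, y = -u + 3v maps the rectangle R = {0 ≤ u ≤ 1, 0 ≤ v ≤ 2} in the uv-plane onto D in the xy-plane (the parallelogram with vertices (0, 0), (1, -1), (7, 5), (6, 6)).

Compute the Jacobian determinant of (x, y) with respect to (u, v):

    ∂(x,y)/∂(u,v) = | 1  3 | = (1)(3) - (3)(-1) = 6.
                   | -1  3 |

Its absolute value is |J| = 6 (the area scaling factor).

Substituting x = u + 3v, y = -u + 3v into the integrand,

    9 → 9,

so the integral becomes

    ∬_R (9) · |J| du dv = ∫_0^1 ∫_0^2 (54) dv du.

Inner (v): 108.
Outer (u): 108.

Therefore ∬_D (9) dx dy = 108.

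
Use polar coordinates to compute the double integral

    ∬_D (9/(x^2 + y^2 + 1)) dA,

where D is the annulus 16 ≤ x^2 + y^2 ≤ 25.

The region D is 4 ≤ r ≤ 5, 0 ≤ θ ≤ 2π in polar coordinates, where x = r cos(θ), y = r sin(θ), and dA = r dr dθ.

Under the substitution, the integrand becomes 9/(r^2 + 1), so

    ∬_D (9/(x^2 + y^2 + 1)) dA = ∫_{0}^{2π} ∫_{4}^{5} (9/(r^2 + 1)) · r dr dθ.

Inner integral (in r): ∫_{4}^{5} (9/(r^2 + 1)) · r dr = log(456976sqrt(442)/1419857).

Outer integral (in θ): ∫_{0}^{2π} (log(456976sqrt(442)/1419857)) dθ = log((456976sqrt(442)/1419857)^(2π)).

Therefore ∬_D (9/(x^2 + y^2 + 1)) dA = log((456976sqrt(442)/1419857)^(2π)).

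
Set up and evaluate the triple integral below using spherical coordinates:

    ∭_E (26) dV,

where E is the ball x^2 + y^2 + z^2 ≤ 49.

In spherical coordinates, x = ρ sin(φ) cos(θ), y = ρ sin(φ) sin(θ), z = ρ cos(φ), and dV = ρ^2 sin(φ) dρ dφ dθ.

The integrand becomes 26, so

    ∭_E (26) dV = ∫_{0}^{2π} ∫_{0}^{π} ∫_{0}^{7} (26) · ρ^2 sin(φ) dρ dφ dθ.

Inner (ρ): 8918sin(φ)/3.
Middle (φ): 17836/3.
Outer (θ): 35672π/3.

Therefore the triple integral equals 35672π/3.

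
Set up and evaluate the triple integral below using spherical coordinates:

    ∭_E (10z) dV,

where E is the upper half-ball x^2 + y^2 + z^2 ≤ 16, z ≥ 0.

In spherical coordinates, x = ρ sin(φ) cos(θ), y = ρ sin(φ) sin(θ), z = ρ cos(φ), and dV = ρ^2 sin(φ) dρ dφ dθ.

The integrand becomes 10ρ cos(φ), so

    ∭_E (10z) dV = ∫_{0}^{2π} ∫_{0}^{π/2} ∫_{0}^{4} (10ρ cos(φ)) · ρ^2 sin(φ) dρ dφ dθ.

Inner (ρ): 320sin(2φ).
Middle (φ): 320.
Outer (θ): 640π.

Therefore the triple integral equals 640π.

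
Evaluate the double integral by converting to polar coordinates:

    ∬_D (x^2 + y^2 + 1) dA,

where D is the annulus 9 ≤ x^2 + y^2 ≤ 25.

The region D is 3 ≤ r ≤ 5, 0 ≤ θ ≤ 2π in polar coordinates, where x = r cos(θ), y = r sin(θ), and dA = r dr dθ.

Under the substitution, the integrand becomes r^2 + 1, so

    ∬_D (x^2 + y^2 + 1) dA = ∫_{0}^{2π} ∫_{3}^{5} (r^2 + 1) · r dr dθ.

Inner integral (in r): ∫_{3}^{5} (r^2 + 1) · r dr = 144.

Outer integral (in θ): ∫_{0}^{2π} (144) dθ = 288π.

Therefore ∬_D (x^2 + y^2 + 1) dA = 288π.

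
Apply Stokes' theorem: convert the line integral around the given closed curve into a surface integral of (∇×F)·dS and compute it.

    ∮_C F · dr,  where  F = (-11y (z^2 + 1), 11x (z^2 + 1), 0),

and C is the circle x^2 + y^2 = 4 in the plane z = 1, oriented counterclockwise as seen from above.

Let S be the flat disk x^2 + y^2 ≤ 4 in the plane z = 1, with upward unit normal n̂ = ẑ. By Stokes' theorem,

    ∮_C F · dr = ∬_S (∇ × F) · n̂ dS = ∬_D (curl F)_z dA,

where D is the disk x^2 + y^2 ≤ 4.

Compute the curl of F = (-11y (z^2 + 1), 11x (z^2 + 1), 0):
    (∇ × F)_x = ∂F_z/∂y - ∂F_y/∂z = -22x z,
    (∇ × F)_y = ∂F_x/∂z - ∂F_z/∂x = -22y z,
    (∇ × F)_z = ∂F_y/∂x - ∂F_x/∂y = 22z^2 + 22.

On z = 1, (curl F)_z = 44.

Convert to polar (x = r cos θ, y = r sin θ, dA = r dr dθ); the integrand becomes 44, so

    ∬_D (curl F)_z dA = ∫_0^{2π} ∫_0^{2} (44) · r dr dθ.

Inner (r from 0 to 2): 88.
Outer (θ from 0 to 2π): 176π.

Therefore ∮_C F · dr = 176π.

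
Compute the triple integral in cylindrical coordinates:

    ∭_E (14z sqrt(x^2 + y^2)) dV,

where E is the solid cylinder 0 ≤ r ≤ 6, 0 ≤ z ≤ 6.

In cylindrical coordinates, x = r cos(θ), y = r sin(θ), z = z, and dV = r dr dθ dz.

The integrand becomes 14r z, so

    ∭_E (14z sqrt(x^2 + y^2)) dV = ∫_{0}^{2π} ∫_{0}^{6} ∫_{0}^{6} (14r z) · r dz dr dθ.

Inner (z): 252r^2.
Middle (r from 0 to 6): 18144.
Outer (θ): 36288π.

Therefore the triple integral equals 36288π.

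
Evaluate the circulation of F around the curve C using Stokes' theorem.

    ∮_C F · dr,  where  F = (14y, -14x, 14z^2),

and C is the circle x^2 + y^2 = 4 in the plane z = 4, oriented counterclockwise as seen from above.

Let S be the flat disk x^2 + y^2 ≤ 4 in the plane z = 4, with upward unit normal n̂ = ẑ. By Stokes' theorem,

    ∮_C F · dr = ∬_S (∇ × F) · n̂ dS = ∬_D (curl F)_z dA,

where D is the disk x^2 + y^2 ≤ 4.

Compute the curl of F = (14y, -14x, 14z^2):
    (∇ × F)_x = ∂F_z/∂y - ∂F_y/∂z = 0,
    (∇ × F)_y = ∂F_x/∂z - ∂F_z/∂x = 0,
    (∇ × F)_z = ∂F_y/∂x - ∂F_x/∂y = -28.

On z = 4, (curl F)_z = -28.

Convert to polar (x = r cos θ, y = r sin θ, dA = r dr dθ); the integrand becomes -28, so

    ∬_D (curl F)_z dA = ∫_0^{2π} ∫_0^{2} (-28) · r dr dθ.

Inner (r from 0 to 2): -56.
Outer (θ from 0 to 2π): -112π.

Therefore ∮_C F · dr = -112π.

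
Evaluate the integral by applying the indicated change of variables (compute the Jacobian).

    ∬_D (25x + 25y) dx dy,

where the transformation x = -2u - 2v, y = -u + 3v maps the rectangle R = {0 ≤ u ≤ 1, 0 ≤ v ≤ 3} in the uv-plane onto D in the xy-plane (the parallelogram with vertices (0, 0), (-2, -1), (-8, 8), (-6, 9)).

Compute the Jacobian determinant of (x, y) with respect to (u, v):

    ∂(x,y)/∂(u,v) = | -2  -2 | = (-2)(3) - (-2)(-1) = -8.
                   | -1  3 |

Its absolute value is |J| = 8 (the area scaling factor).

Substituting x = -2u - 2v, y = -u + 3v into the integrand,

    25x + 25y → -75u + 25v,

so the integral becomes

    ∬_R (-75u + 25v) · |J| du dv = ∫_0^1 ∫_0^3 (-600u + 200v) dv du.

Inner (v): 900 - 1800u.
Outer (u): 0.

Therefore ∬_D (25x + 25y) dx dy = 0.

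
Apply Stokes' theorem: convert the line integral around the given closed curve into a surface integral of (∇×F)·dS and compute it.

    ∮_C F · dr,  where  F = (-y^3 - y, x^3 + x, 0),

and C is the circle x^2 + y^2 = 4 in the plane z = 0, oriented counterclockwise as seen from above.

Let S be the flat disk x^2 + y^2 ≤ 4 in the plane z = 0, with upward unit normal n̂ = ẑ. By Stokes' theorem,

    ∮_C F · dr = ∬_S (∇ × F) · n̂ dS = ∬_D (curl F)_z dA,

where D is the disk x^2 + y^2 ≤ 4.

Compute the curl of F = (-y^3 - y, x^3 + x, 0):
    (∇ × F)_x = ∂F_z/∂y - ∂F_y/∂z = 0,
    (∇ × F)_y = ∂F_x/∂z - ∂F_z/∂x = 0,
    (∇ × F)_z = ∂F_y/∂x - ∂F_x/∂y = 3x^2 + 3y^2 + 2.

On z = 0, (curl F)_z = 3x^2 + 3y^2 + 2.

Convert to polar (x = r cos θ, y = r sin θ, dA = r dr dθ); the integrand becomes 3r^2 + 2, so

    ∬_D (curl F)_z dA = ∫_0^{2π} ∫_0^{2} (3r^2 + 2) · r dr dθ.

Inner (r from 0 to 2): 16.
Outer (θ from 0 to 2π): 32π.

Therefore ∮_C F · dr = 32π.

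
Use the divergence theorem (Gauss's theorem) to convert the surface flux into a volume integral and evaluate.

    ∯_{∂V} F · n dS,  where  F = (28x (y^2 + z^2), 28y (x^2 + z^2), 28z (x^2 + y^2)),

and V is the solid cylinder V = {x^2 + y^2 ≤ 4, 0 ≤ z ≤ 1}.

By the divergence theorem,

    ∯_{∂V} F · n dS = ∭_V (∇ · F) dV.

Compute the divergence:
    ∇ · F = ∂F_x/∂x + ∂F_y/∂y + ∂F_z/∂z = 28y^2 + 28z^2 + 28x^2 + 28z^2 + 28x^2 + 28y^2 = 56x^2 + 56y^2 + 56z^2.

In cylindrical coordinates, x = r cos(θ), y = r sin(θ), z = z, dV = r dr dθ dz, with 0 ≤ r ≤ 2, 0 ≤ θ ≤ 2π, 0 ≤ z ≤ 1.

The integrand, after substitution and multiplying by the volume element, becomes (56r^2 + 56z^2) · r, so

    ∭_V (∇·F) dV = ∫_0^{2π} ∫_0^{2} ∫_0^{1} (56r^2 + 56z^2) · r dz dr dθ.

Inner (z from 0 to 1): 56r (r^2 + 1/3).
Middle (r from 0 to 2): 784/3.
Outer (θ from 0 to 2π): 1568π/3.

Therefore ∯_{∂V} F · n dS = 1568π/3.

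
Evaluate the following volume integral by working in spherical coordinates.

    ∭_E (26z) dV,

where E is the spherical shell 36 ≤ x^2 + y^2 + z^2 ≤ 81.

In spherical coordinates, x = ρ sin(φ) cos(θ), y = ρ sin(φ) sin(θ), z = ρ cos(φ), and dV = ρ^2 sin(φ) dρ dφ dθ.

The integrand becomes 26ρ cos(φ), so

    ∭_E (26z) dV = ∫_{0}^{2π} ∫_{0}^{π} ∫_{6}^{9} (26ρ cos(φ)) · ρ^2 sin(φ) dρ dφ dθ.

Inner (ρ): 68445sin(2φ)/4.
Middle (φ): 0.
Outer (θ): 0.

Therefore the triple integral equals 0.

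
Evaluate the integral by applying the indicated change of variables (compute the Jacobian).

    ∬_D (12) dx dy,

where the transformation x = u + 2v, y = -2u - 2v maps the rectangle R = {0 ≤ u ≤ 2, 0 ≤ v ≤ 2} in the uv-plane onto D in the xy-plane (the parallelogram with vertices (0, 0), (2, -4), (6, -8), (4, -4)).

Compute the Jacobian determinant of (x, y) with respect to (u, v):

    ∂(x,y)/∂(u,v) = | 1  2 | = (1)(-2) - (2)(-2) = 2.
                   | -2  -2 |

Its absolute value is |J| = 2 (the area scaling factor).

Substituting x = u + 2v, y = -2u - 2v into the integrand,

    12 → 12,

so the integral becomes

    ∬_R (12) · |J| du dv = ∫_0^2 ∫_0^2 (24) dv du.

Inner (v): 48.
Outer (u): 96.

Therefore ∬_D (12) dx dy = 96.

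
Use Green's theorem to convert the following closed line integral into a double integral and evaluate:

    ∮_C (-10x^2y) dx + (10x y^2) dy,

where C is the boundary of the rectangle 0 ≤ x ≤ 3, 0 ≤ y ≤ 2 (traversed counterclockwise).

Green's theorem converts the closed line integral into a double integral over the enclosed region D:

    ∮_C P dx + Q dy = ∬_D (∂Q/∂x - ∂P/∂y) dA.

Here P = -10x^2y, Q = 10x y^2, so

    ∂Q/∂x = 10y^2,    ∂P/∂y = -10x^2,
    ∂Q/∂x - ∂P/∂y = 10x^2 + 10y^2.

D is the region 0 ≤ x ≤ 3, 0 ≤ y ≤ 2. Evaluating the double integral:

    ∬_D (10x^2 + 10y^2) dA = ∫_0^{3} ∫_0^{2} (10x^2 + 10y^2) dy dx.

Inner (y from 0 to 2): 20x^2 + 80/3.
Outer (x from 0 to 3): 260.

Therefore ∮_C P dx + Q dy = 260.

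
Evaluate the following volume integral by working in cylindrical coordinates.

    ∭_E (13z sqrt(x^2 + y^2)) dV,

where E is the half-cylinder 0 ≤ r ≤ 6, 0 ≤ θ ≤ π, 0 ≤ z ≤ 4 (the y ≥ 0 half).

In cylindrical coordinates, x = r cos(θ), y = r sin(θ), z = z, and dV = r dr dθ dz.

The integrand becomes 13r z, so

    ∭_E (13z sqrt(x^2 + y^2)) dV = ∫_{0}^{π} ∫_{0}^{6} ∫_{0}^{4} (13r z) · r dz dr dθ.

Inner (z): 104r^2.
Middle (r from 0 to 6): 7488.
Outer (θ): 7488π.

Therefore the triple integral equals 7488π.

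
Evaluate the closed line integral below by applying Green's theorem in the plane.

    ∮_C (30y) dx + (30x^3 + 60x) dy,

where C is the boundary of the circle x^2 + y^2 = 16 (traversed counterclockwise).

Green's theorem converts the closed line integral into a double integral over the enclosed region D:

    ∮_C P dx + Q dy = ∬_D (∂Q/∂x - ∂P/∂y) dA.

Here P = 30y, Q = 30x^3 + 60x, so

    ∂Q/∂x = 90x^2 + 60,    ∂P/∂y = 30,
    ∂Q/∂x - ∂P/∂y = 90x^2 + 30.

D is the region x^2 + y^2 ≤ 16. Evaluating the double integral:

In polar coordinates (x = r cos θ, y = r sin θ, dA = r dr dθ) the integrand becomes 90r^2cos(θ)^2 + 30, so

    ∬_D (90x^2 + 30) dA = ∫_0^{2π} ∫_0^{4} (90r^2cos(θ)^2 + 30) · r dr dθ.

Inner (r from 0 to 4): 5760cos(θ)^2 + 240.
Outer (θ from 0 to 2π): 6240π.

Therefore ∮_C P dx + Q dy = 6240π.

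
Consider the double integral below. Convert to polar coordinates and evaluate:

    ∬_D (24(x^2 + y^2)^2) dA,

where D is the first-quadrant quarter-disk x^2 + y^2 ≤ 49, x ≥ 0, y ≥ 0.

The region D is 0 ≤ r ≤ 7, 0 ≤ θ ≤ π/2 in polar coordinates, where x = r cos(θ), y = r sin(θ), and dA = r dr dθ.

Under the substitution, the integrand becomes 24r^4, so

    ∬_D (24(x^2 + y^2)^2) dA = ∫_{0}^{π/2} ∫_{0}^{7} (24r^4) · r dr dθ.

Inner integral (in r): ∫_{0}^{7} (24r^4) · r dr = 470596.

Outer integral (in θ): ∫_{0}^{π/2} (470596) dθ = 235298π.

Therefore ∬_D (24(x^2 + y^2)^2) dA = 235298π.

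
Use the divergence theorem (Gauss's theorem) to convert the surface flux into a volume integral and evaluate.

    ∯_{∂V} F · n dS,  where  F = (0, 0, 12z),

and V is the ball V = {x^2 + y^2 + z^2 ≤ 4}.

By the divergence theorem,

    ∯_{∂V} F · n dS = ∭_V (∇ · F) dV.

Compute the divergence:
    ∇ · F = ∂F_x/∂x + ∂F_y/∂y + ∂F_z/∂z = 0 + 0 + 12 = 12.

In spherical coordinates, x = ρ sin(φ) cos(θ), y = ρ sin(φ) sin(θ), z = ρ cos(φ), dV = ρ^2 sin(φ) dρ dφ dθ, with 0 ≤ ρ ≤ 2, 0 ≤ φ ≤ π, 0 ≤ θ ≤ 2π.

The integrand, after substitution and multiplying by the volume element, becomes (12) · ρ^2 sin(φ), so

    ∭_V (∇·F) dV = ∫_0^{2π} ∫_0^{π} ∫_0^{2} (12) · ρ^2 sin(φ) dρ dφ dθ.

Inner (ρ from 0 to 2): 32sin(φ).
Middle (φ from 0 to π): 64.
Outer (θ from 0 to 2π): 128π.

Therefore ∯_{∂V} F · n dS = 128π.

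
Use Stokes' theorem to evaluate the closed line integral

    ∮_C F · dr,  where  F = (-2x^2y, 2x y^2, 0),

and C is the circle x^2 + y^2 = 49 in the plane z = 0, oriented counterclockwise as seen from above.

Let S be the flat disk x^2 + y^2 ≤ 49 in the plane z = 0, with upward unit normal n̂ = ẑ. By Stokes' theorem,

    ∮_C F · dr = ∬_S (∇ × F) · n̂ dS = ∬_D (curl F)_z dA,

where D is the disk x^2 + y^2 ≤ 49.

Compute the curl of F = (-2x^2y, 2x y^2, 0):
    (∇ × F)_x = ∂F_z/∂y - ∂F_y/∂z = 0,
    (∇ × F)_y = ∂F_x/∂z - ∂F_z/∂x = 0,
    (∇ × F)_z = ∂F_y/∂x - ∂F_x/∂y = 2x^2 + 2y^2.

On z = 0, (curl F)_z = 2x^2 + 2y^2.

Convert to polar (x = r cos θ, y = r sin θ, dA = r dr dθ); the integrand becomes 2r^2, so

    ∬_D (curl F)_z dA = ∫_0^{2π} ∫_0^{7} (2r^2) · r dr dθ.

Inner (r from 0 to 7): 2401/2.
Outer (θ from 0 to 2π): 2401π.

Therefore ∮_C F · dr = 2401π.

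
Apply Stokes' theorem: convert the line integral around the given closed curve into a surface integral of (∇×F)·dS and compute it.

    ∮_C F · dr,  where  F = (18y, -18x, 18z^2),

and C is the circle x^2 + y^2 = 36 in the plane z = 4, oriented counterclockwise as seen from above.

Let S be the flat disk x^2 + y^2 ≤ 36 in the plane z = 4, with upward unit normal n̂ = ẑ. By Stokes' theorem,

    ∮_C F · dr = ∬_S (∇ × F) · n̂ dS = ∬_D (curl F)_z dA,

where D is the disk x^2 + y^2 ≤ 36.

Compute the curl of F = (18y, -18x, 18z^2):
    (∇ × F)_x = ∂F_z/∂y - ∂F_y/∂z = 0,
    (∇ × F)_y = ∂F_x/∂z - ∂F_z/∂x = 0,
    (∇ × F)_z = ∂F_y/∂x - ∂F_x/∂y = -36.

On z = 4, (curl F)_z = -36.

Convert to polar (x = r cos θ, y = r sin θ, dA = r dr dθ); the integrand becomes -36, so

    ∬_D (curl F)_z dA = ∫_0^{2π} ∫_0^{6} (-36) · r dr dθ.

Inner (r from 0 to 6): -648.
Outer (θ from 0 to 2π): -1296π.

Therefore ∮_C F · dr = -1296π.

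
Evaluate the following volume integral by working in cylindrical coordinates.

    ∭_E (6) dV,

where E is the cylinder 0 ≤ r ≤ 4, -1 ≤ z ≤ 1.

In cylindrical coordinates, x = r cos(θ), y = r sin(θ), z = z, and dV = r dr dθ dz.

The integrand becomes 6, so

    ∭_E (6) dV = ∫_{0}^{2π} ∫_{0}^{4} ∫_{-1}^{1} (6) · r dz dr dθ.

Inner (z): 12r.
Middle (r from 0 to 4): 96.
Outer (θ): 192π.

Therefore the triple integral equals 192π.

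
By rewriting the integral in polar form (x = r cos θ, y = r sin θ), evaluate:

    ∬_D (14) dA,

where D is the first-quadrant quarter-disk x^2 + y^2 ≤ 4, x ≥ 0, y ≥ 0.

The region D is 0 ≤ r ≤ 2, 0 ≤ θ ≤ π/2 in polar coordinates, where x = r cos(θ), y = r sin(θ), and dA = r dr dθ.

Under the substitution, the integrand becomes 14, so

    ∬_D (14) dA = ∫_{0}^{π/2} ∫_{0}^{2} (14) · r dr dθ.

Inner integral (in r): ∫_{0}^{2} (14) · r dr = 28.

Outer integral (in θ): ∫_{0}^{π/2} (28) dθ = 14π.

Therefore ∬_D (14) dA = 14π.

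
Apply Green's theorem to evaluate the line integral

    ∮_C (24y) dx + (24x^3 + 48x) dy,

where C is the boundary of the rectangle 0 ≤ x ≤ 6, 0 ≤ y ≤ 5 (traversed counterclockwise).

Green's theorem converts the closed line integral into a double integral over the enclosed region D:

    ∮_C P dx + Q dy = ∬_D (∂Q/∂x - ∂P/∂y) dA.

Here P = 24y, Q = 24x^3 + 48x, so

    ∂Q/∂x = 72x^2 + 48,    ∂P/∂y = 24,
    ∂Q/∂x - ∂P/∂y = 72x^2 + 24.

D is the region 0 ≤ x ≤ 6, 0 ≤ y ≤ 5. Evaluating the double integral:

    ∬_D (72x^2 + 24) dA = ∫_0^{6} ∫_0^{5} (72x^2 + 24) dy dx.

Inner (y from 0 to 5): 360x^2 + 120.
Outer (x from 0 to 6): 26640.

Therefore ∮_C P dx + Q dy = 26640.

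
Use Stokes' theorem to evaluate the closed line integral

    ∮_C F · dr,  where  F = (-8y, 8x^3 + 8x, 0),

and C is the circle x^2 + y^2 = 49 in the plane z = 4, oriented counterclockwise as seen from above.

Let S be the flat disk x^2 + y^2 ≤ 49 in the plane z = 4, with upward unit normal n̂ = ẑ. By Stokes' theorem,

    ∮_C F · dr = ∬_S (∇ × F) · n̂ dS = ∬_D (curl F)_z dA,

where D is the disk x^2 + y^2 ≤ 49.

Compute the curl of F = (-8y, 8x^3 + 8x, 0):
    (∇ × F)_x = ∂F_z/∂y - ∂F_y/∂z = 0,
    (∇ × F)_y = ∂F_x/∂z - ∂F_z/∂x = 0,
    (∇ × F)_z = ∂F_y/∂x - ∂F_x/∂y = 24x^2 + 16.

On z = 4, (curl F)_z = 24x^2 + 16.

Convert to polar (x = r cos θ, y = r sin θ, dA = r dr dθ); the integrand becomes 24r^2cos(θ)^2 + 16, so

    ∬_D (curl F)_z dA = ∫_0^{2π} ∫_0^{7} (24r^2cos(θ)^2 + 16) · r dr dθ.

Inner (r from 0 to 7): 14406cos(θ)^2 + 392.
Outer (θ from 0 to 2π): 15190π.

Therefore ∮_C F · dr = 15190π.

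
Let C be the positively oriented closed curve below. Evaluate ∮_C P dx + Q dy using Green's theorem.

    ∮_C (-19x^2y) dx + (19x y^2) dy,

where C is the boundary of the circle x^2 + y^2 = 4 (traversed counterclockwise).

Green's theorem converts the closed line integral into a double integral over the enclosed region D:

    ∮_C P dx + Q dy = ∬_D (∂Q/∂x - ∂P/∂y) dA.

Here P = -19x^2y, Q = 19x y^2, so

    ∂Q/∂x = 19y^2,    ∂P/∂y = -19x^2,
    ∂Q/∂x - ∂P/∂y = 19x^2 + 19y^2.

D is the region x^2 + y^2 ≤ 4. Evaluating the double integral:

In polar coordinates (x = r cos θ, y = r sin θ, dA = r dr dθ) the integrand becomes 19r^2, so

    ∬_D (19x^2 + 19y^2) dA = ∫_0^{2π} ∫_0^{2} (19r^2) · r dr dθ.

Inner (r from 0 to 2): 76.
Outer (θ from 0 to 2π): 152π.

Therefore ∮_C P dx + Q dy = 152π.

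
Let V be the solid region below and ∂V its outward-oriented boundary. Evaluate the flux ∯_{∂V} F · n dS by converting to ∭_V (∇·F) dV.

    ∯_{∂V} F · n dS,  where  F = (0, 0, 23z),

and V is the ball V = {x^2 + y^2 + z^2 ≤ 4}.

By the divergence theorem,

    ∯_{∂V} F · n dS = ∭_V (∇ · F) dV.

Compute the divergence:
    ∇ · F = ∂F_x/∂x + ∂F_y/∂y + ∂F_z/∂z = 0 + 0 + 23 = 23.

In spherical coordinates, x = ρ sin(φ) cos(θ), y = ρ sin(φ) sin(θ), z = ρ cos(φ), dV = ρ^2 sin(φ) dρ dφ dθ, with 0 ≤ ρ ≤ 2, 0 ≤ φ ≤ π, 0 ≤ θ ≤ 2π.

The integrand, after substitution and multiplying by the volume element, becomes (23) · ρ^2 sin(φ), so

    ∭_V (∇·F) dV = ∫_0^{2π} ∫_0^{π} ∫_0^{2} (23) · ρ^2 sin(φ) dρ dφ dθ.

Inner (ρ from 0 to 2): 184sin(φ)/3.
Middle (φ from 0 to π): 368/3.
Outer (θ from 0 to 2π): 736π/3.

Therefore ∯_{∂V} F · n dS = 736π/3.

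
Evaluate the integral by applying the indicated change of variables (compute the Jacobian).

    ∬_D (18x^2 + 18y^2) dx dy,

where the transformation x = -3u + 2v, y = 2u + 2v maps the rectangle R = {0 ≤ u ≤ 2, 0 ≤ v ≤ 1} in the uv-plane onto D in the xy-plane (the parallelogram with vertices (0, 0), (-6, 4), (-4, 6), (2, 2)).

Compute the Jacobian determinant of (x, y) with respect to (u, v):

    ∂(x,y)/∂(u,v) = | -3  2 | = (-3)(2) - (2)(2) = -10.
                   | 2  2 |

Its absolute value is |J| = 10 (the area scaling factor).

Substituting x = -3u + 2v, y = 2u + 2v into the integrand,

    18x^2 + 18y^2 → 234u^2 - 72u v + 144v^2,

so the integral becomes

    ∬_R (234u^2 - 72u v + 144v^2) · |J| du dv = ∫_0^2 ∫_0^1 (2340u^2 - 720u v + 1440v^2) dv du.

Inner (v): 2340u^2 - 360u + 480.
Outer (u): 6480.

Therefore ∬_D (18x^2 + 18y^2) dx dy = 6480.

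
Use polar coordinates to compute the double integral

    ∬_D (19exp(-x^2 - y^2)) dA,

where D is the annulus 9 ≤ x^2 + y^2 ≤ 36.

The region D is 3 ≤ r ≤ 6, 0 ≤ θ ≤ 2π in polar coordinates, where x = r cos(θ), y = r sin(θ), and dA = r dr dθ.

Under the substitution, the integrand becomes 19exp(-r^2), so

    ∬_D (19exp(-x^2 - y^2)) dA = ∫_{0}^{2π} ∫_{3}^{6} (19exp(-r^2)) · r dr dθ.

Inner integral (in r): ∫_{3}^{6} (19exp(-r^2)) · r dr = -(19 - 19exp(27))exp(-36)/2.

Outer integral (in θ): ∫_{0}^{2π} (-(19 - 19exp(27))exp(-36)/2) dθ = -19π (1 - exp(27))exp(-36).

Therefore ∬_D (19exp(-x^2 - y^2)) dA = -19π (1 - exp(27))exp(-36).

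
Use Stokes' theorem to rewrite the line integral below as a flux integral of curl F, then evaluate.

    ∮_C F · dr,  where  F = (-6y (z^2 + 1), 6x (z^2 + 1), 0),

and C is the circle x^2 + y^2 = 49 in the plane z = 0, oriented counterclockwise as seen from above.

Let S be the flat disk x^2 + y^2 ≤ 49 in the plane z = 0, with upward unit normal n̂ = ẑ. By Stokes' theorem,

    ∮_C F · dr = ∬_S (∇ × F) · n̂ dS = ∬_D (curl F)_z dA,

where D is the disk x^2 + y^2 ≤ 49.

Compute the curl of F = (-6y (z^2 + 1), 6x (z^2 + 1), 0):
    (∇ × F)_x = ∂F_z/∂y - ∂F_y/∂z = -12x z,
    (∇ × F)_y = ∂F_x/∂z - ∂F_z/∂x = -12y z,
    (∇ × F)_z = ∂F_y/∂x - ∂F_x/∂y = 12z^2 + 12.

On z = 0, (curl F)_z = 12.

Convert to polar (x = r cos θ, y = r sin θ, dA = r dr dθ); the integrand becomes 12, so

    ∬_D (curl F)_z dA = ∫_0^{2π} ∫_0^{7} (12) · r dr dθ.

Inner (r from 0 to 7): 294.
Outer (θ from 0 to 2π): 588π.

Therefore ∮_C F · dr = 588π.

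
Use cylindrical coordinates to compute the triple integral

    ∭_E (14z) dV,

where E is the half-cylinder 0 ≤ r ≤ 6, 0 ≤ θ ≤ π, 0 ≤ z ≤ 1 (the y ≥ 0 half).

In cylindrical coordinates, x = r cos(θ), y = r sin(θ), z = z, and dV = r dr dθ dz.

The integrand becomes 14z, so

    ∭_E (14z) dV = ∫_{0}^{π} ∫_{0}^{6} ∫_{0}^{1} (14z) · r dz dr dθ.

Inner (z): 7r.
Middle (r from 0 to 6): 126.
Outer (θ): 126π.

Therefore the triple integral equals 126π.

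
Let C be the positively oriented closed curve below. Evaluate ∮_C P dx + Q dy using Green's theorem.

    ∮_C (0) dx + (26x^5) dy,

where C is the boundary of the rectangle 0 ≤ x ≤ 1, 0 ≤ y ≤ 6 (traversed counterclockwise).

Green's theorem converts the closed line integral into a double integral over the enclosed region D:

    ∮_C P dx + Q dy = ∬_D (∂Q/∂x - ∂P/∂y) dA.

Here P = 0, Q = 26x^5, so

    ∂Q/∂x = 130x^4,    ∂P/∂y = 0,
    ∂Q/∂x - ∂P/∂y = 130x^4.

D is the region 0 ≤ x ≤ 1, 0 ≤ y ≤ 6. Evaluating the double integral:

    ∬_D (130x^4) dA = ∫_0^{1} ∫_0^{6} (130x^4) dy dx.

Inner (y from 0 to 6): 780x^4.
Outer (x from 0 to 1): 156.

Therefore ∮_C P dx + Q dy = 156.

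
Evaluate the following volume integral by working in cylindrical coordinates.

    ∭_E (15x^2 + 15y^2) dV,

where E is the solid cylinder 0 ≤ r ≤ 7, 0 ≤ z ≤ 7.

In cylindrical coordinates, x = r cos(θ), y = r sin(θ), z = z, and dV = r dr dθ dz.

The integrand becomes 15r^2, so

    ∭_E (15x^2 + 15y^2) dV = ∫_{0}^{2π} ∫_{0}^{7} ∫_{0}^{7} (15r^2) · r dz dr dθ.

Inner (z): 105r^3.
Middle (r from 0 to 7): 252105/4.
Outer (θ): 252105π/2.

Therefore the triple integral equals 252105π/2.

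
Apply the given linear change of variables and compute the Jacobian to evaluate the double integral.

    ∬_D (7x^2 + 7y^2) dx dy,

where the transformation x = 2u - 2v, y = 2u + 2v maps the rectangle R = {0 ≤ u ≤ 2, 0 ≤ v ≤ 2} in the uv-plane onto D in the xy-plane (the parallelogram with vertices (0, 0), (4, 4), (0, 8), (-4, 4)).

Compute the Jacobian determinant of (x, y) with respect to (u, v):

    ∂(x,y)/∂(u,v) = | 2  -2 | = (2)(2) - (-2)(2) = 8.
                   | 2  2 |

Its absolute value is |J| = 8 (the area scaling factor).

Substituting x = 2u - 2v, y = 2u + 2v into the integrand,

    7x^2 + 7y^2 → 56u^2 + 56v^2,

so the integral becomes

    ∬_R (56u^2 + 56v^2) · |J| du dv = ∫_0^2 ∫_0^2 (448u^2 + 448v^2) dv du.

Inner (v): 896u^2 + 3584/3.
Outer (u): 14336/3.

Therefore ∬_D (7x^2 + 7y^2) dx dy = 14336/3.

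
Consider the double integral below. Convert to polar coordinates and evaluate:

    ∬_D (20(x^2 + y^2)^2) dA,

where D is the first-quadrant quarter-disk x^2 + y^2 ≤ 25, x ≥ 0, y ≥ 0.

The region D is 0 ≤ r ≤ 5, 0 ≤ θ ≤ π/2 in polar coordinates, where x = r cos(θ), y = r sin(θ), and dA = r dr dθ.

Under the substitution, the integrand becomes 20r^4, so

    ∬_D (20(x^2 + y^2)^2) dA = ∫_{0}^{π/2} ∫_{0}^{5} (20r^4) · r dr dθ.

Inner integral (in r): ∫_{0}^{5} (20r^4) · r dr = 156250/3.

Outer integral (in θ): ∫_{0}^{π/2} (156250/3) dθ = 78125π/3.

Therefore ∬_D (20(x^2 + y^2)^2) dA = 78125π/3.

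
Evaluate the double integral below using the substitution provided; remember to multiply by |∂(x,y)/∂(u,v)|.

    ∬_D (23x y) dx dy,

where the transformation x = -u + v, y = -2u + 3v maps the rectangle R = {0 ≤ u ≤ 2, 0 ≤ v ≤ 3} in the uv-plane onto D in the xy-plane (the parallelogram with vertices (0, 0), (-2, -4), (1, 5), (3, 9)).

Compute the Jacobian determinant of (x, y) with respect to (u, v):

    ∂(x,y)/∂(u,v) = | -1  1 | = (-1)(3) - (1)(-2) = -1.
                   | -2  3 |

Its absolute value is |J| = 1 (the area scaling factor).

Substituting x = -u + v, y = -2u + 3v into the integrand,

    23x y → 46u^2 - 115u v + 69v^2,

so the integral becomes

    ∬_R (46u^2 - 115u v + 69v^2) · |J| du dv = ∫_0^2 ∫_0^3 (46u^2 - 115u v + 69v^2) dv du.

Inner (v): 138u^2 - 1035u/2 + 621.
Outer (u): 575.

Therefore ∬_D (23x y) dx dy = 575.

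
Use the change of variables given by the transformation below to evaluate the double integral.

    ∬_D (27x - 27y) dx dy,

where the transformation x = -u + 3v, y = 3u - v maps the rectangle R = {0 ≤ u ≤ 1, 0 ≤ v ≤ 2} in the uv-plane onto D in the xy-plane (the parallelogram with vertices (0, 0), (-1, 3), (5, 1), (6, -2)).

Compute the Jacobian determinant of (x, y) with respect to (u, v):

    ∂(x,y)/∂(u,v) = | -1  3 | = (-1)(-1) - (3)(3) = -8.
                   | 3  -1 |

Its absolute value is |J| = 8 (the area scaling factor).

Substituting x = -u + 3v, y = 3u - v into the integrand,

    27x - 27y → -108u + 108v,

so the integral becomes

    ∬_R (-108u + 108v) · |J| du dv = ∫_0^1 ∫_0^2 (-864u + 864v) dv du.

Inner (v): 1728 - 1728u.
Outer (u): 864.

Therefore ∬_D (27x - 27y) dx dy = 864.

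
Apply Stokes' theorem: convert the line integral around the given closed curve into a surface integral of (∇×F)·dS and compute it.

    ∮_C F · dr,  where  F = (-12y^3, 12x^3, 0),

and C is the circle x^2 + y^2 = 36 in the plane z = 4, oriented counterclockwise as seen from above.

Let S be the flat disk x^2 + y^2 ≤ 36 in the plane z = 4, with upward unit normal n̂ = ẑ. By Stokes' theorem,

    ∮_C F · dr = ∬_S (∇ × F) · n̂ dS = ∬_D (curl F)_z dA,

where D is the disk x^2 + y^2 ≤ 36.

Compute the curl of F = (-12y^3, 12x^3, 0):
    (∇ × F)_x = ∂F_z/∂y - ∂F_y/∂z = 0,
    (∇ × F)_y = ∂F_x/∂z - ∂F_z/∂x = 0,
    (∇ × F)_z = ∂F_y/∂x - ∂F_x/∂y = 36x^2 + 36y^2.

On z = 4, (curl F)_z = 36x^2 + 36y^2.

Convert to polar (x = r cos θ, y = r sin θ, dA = r dr dθ); the integrand becomes 36r^2, so

    ∬_D (curl F)_z dA = ∫_0^{2π} ∫_0^{6} (36r^2) · r dr dθ.

Inner (r from 0 to 6): 11664.
Outer (θ from 0 to 2π): 23328π.

Therefore ∮_C F · dr = 23328π.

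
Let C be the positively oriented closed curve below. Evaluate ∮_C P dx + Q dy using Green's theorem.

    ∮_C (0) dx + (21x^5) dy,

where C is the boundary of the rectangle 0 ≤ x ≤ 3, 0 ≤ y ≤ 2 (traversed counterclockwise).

Green's theorem converts the closed line integral into a double integral over the enclosed region D:

    ∮_C P dx + Q dy = ∬_D (∂Q/∂x - ∂P/∂y) dA.

Here P = 0, Q = 21x^5, so

    ∂Q/∂x = 105x^4,    ∂P/∂y = 0,
    ∂Q/∂x - ∂P/∂y = 105x^4.

D is the region 0 ≤ x ≤ 3, 0 ≤ y ≤ 2. Evaluating the double integral:

    ∬_D (105x^4) dA = ∫_0^{3} ∫_0^{2} (105x^4) dy dx.

Inner (y from 0 to 2): 210x^4.
Outer (x from 0 to 3): 10206.

Therefore ∮_C P dx + Q dy = 10206.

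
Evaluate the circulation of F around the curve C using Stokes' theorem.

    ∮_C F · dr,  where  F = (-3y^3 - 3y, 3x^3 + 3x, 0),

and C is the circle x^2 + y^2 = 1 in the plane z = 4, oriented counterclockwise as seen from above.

Let S be the flat disk x^2 + y^2 ≤ 1 in the plane z = 4, with upward unit normal n̂ = ẑ. By Stokes' theorem,

    ∮_C F · dr = ∬_S (∇ × F) · n̂ dS = ∬_D (curl F)_z dA,

where D is the disk x^2 + y^2 ≤ 1.

Compute the curl of F = (-3y^3 - 3y, 3x^3 + 3x, 0):
    (∇ × F)_x = ∂F_z/∂y - ∂F_y/∂z = 0,
    (∇ × F)_y = ∂F_x/∂z - ∂F_z/∂x = 0,
    (∇ × F)_z = ∂F_y/∂x - ∂F_x/∂y = 9x^2 + 9y^2 + 6.

On z = 4, (curl F)_z = 9x^2 + 9y^2 + 6.

Convert to polar (x = r cos θ, y = r sin θ, dA = r dr dθ); the integrand becomes 9r^2 + 6, so

    ∬_D (curl F)_z dA = ∫_0^{2π} ∫_0^{1} (9r^2 + 6) · r dr dθ.

Inner (r from 0 to 1): 21/4.
Outer (θ from 0 to 2π): 21π/2.

Therefore ∮_C F · dr = 21π/2.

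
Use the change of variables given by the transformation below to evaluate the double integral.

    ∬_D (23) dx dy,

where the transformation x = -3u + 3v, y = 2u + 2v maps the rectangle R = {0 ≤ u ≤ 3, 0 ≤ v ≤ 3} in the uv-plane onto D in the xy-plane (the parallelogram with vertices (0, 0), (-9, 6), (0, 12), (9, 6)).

Compute the Jacobian determinant of (x, y) with respect to (u, v):

    ∂(x,y)/∂(u,v) = | -3  3 | = (-3)(2) - (3)(2) = -12.
                   | 2  2 |

Its absolute value is |J| = 12 (the area scaling factor).

Substituting x = -3u + 3v, y = 2u + 2v into the integrand,

    23 → 23,

so the integral becomes

    ∬_R (23) · |J| du dv = ∫_0^3 ∫_0^3 (276) dv du.

Inner (v): 828.
Outer (u): 2484.

Therefore ∬_D (23) dx dy = 2484.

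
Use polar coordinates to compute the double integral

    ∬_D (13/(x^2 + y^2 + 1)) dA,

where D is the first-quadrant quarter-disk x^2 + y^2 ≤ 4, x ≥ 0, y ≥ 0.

The region D is 0 ≤ r ≤ 2, 0 ≤ θ ≤ π/2 in polar coordinates, where x = r cos(θ), y = r sin(θ), and dA = r dr dθ.

Under the substitution, the integrand becomes 13/(r^2 + 1), so

    ∬_D (13/(x^2 + y^2 + 1)) dA = ∫_{0}^{π/2} ∫_{0}^{2} (13/(r^2 + 1)) · r dr dθ.

Inner integral (in r): ∫_{0}^{2} (13/(r^2 + 1)) · r dr = 13log(5)/2.

Outer integral (in θ): ∫_{0}^{π/2} (13log(5)/2) dθ = 13π log(5)/4.

Therefore ∬_D (13/(x^2 + y^2 + 1)) dA = 13π log(5)/4.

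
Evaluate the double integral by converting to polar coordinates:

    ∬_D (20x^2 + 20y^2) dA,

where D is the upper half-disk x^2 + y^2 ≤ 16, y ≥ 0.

The region D is 0 ≤ r ≤ 4, 0 ≤ θ ≤ π in polar coordinates, where x = r cos(θ), y = r sin(θ), and dA = r dr dθ.

Under the substitution, the integrand becomes 20r^2, so

    ∬_D (20x^2 + 20y^2) dA = ∫_{0}^{π} ∫_{0}^{4} (20r^2) · r dr dθ.

Inner integral (in r): ∫_{0}^{4} (20r^2) · r dr = 1280.

Outer integral (in θ): ∫_{0}^{π} (1280) dθ = 1280π.

Therefore ∬_D (20x^2 + 20y^2) dA = 1280π.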